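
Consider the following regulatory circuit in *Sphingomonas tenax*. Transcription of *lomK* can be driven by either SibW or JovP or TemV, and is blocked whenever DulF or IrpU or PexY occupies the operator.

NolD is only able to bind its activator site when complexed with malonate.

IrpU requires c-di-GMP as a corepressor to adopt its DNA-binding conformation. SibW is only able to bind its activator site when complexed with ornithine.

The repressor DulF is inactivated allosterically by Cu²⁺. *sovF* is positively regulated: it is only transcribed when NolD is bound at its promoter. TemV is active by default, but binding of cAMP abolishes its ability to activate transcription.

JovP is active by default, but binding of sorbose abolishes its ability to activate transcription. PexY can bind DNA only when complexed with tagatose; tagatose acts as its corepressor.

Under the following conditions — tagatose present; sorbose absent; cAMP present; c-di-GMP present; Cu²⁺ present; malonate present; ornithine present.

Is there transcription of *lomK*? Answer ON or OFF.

OFF

Ornithine is present, so SibW is active.
Sorbose is absent, so JovP is active.
Cu²⁺ is present, so DulF is inactive.
c-di-GMP is present, so IrpU is active.
cAMP is present, so TemV is inactive.
Tagatose is present, so PexY is active.
With repressor IrpU bound, *lomK* is not transcribed.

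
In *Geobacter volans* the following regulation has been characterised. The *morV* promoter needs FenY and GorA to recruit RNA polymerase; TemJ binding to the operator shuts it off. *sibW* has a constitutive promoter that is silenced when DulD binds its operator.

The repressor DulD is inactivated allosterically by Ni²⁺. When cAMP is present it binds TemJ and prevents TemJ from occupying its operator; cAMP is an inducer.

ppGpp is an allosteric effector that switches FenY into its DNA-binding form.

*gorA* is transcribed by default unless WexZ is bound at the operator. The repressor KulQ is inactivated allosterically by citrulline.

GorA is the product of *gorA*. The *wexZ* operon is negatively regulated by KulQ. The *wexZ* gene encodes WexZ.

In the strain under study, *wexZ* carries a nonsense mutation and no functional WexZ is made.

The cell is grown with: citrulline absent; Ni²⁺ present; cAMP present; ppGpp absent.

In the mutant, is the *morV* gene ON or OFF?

ppGpp is absent, so FenY is inactive.
cAMP is present, so TemJ is inactive.
WexZ is non-functional in this strain, so it has no effect.
With no repressor bound, *gorA* is transcribed.
So GorA is produced and active.
Required activator FenY is absent, so *morV* is not transcribed.

OFF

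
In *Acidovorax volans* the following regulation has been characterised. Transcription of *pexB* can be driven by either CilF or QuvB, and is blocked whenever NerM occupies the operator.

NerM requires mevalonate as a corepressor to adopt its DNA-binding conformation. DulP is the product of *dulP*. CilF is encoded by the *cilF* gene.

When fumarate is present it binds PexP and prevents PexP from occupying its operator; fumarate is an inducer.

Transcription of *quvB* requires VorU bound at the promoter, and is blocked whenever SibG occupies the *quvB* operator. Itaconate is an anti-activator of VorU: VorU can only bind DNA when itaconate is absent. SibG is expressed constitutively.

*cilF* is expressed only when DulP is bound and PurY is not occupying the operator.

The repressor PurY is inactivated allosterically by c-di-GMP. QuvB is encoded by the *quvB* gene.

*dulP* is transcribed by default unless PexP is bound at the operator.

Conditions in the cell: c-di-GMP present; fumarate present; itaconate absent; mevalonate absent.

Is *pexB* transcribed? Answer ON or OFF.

ON

c-di-GMP is present, so PurY is inactive.
Fumarate is present, so PexP is inactive.
With no repressor bound, *dulP* is transcribed.
So DulP is produced and active.
No repressor is bound and DulP is active, so *cilF* is transcribed.
So CilF is produced and active.
Itaconate is absent, so VorU is active.
SibG is produced constitutively and is active.
With repressor SibG bound, *quvB* is not transcribed.
So QuvB is not produced.
Mevalonate is absent, so NerM is inactive.
Activator CilF is present, so *pexB* is transcribed.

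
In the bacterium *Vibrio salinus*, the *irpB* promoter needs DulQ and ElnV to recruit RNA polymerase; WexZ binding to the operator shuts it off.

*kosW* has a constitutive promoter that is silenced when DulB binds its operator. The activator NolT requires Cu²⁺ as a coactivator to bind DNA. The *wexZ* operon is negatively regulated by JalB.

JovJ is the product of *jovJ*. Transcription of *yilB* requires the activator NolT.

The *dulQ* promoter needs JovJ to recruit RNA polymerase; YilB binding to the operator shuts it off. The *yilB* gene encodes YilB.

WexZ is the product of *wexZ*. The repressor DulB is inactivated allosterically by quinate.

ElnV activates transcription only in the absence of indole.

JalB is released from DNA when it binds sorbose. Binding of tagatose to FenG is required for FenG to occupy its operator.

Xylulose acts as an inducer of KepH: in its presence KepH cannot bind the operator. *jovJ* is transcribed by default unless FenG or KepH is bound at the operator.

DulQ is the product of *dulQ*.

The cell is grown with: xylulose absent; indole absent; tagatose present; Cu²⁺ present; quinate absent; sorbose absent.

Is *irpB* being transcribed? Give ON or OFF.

OFF

Sorbose is absent, so JalB is active.
With repressor JalB bound, *wexZ* is not transcribed.
So WexZ is not produced.
Cu²⁺ is present, so NolT is active.
No repressor is bound and NolT is active, so *yilB* is transcribed.
So YilB is produced and active.
Tagatose is present, so FenG is active.
Xylulose is absent, so KepH is active.
With repressor FenG bound, *jovJ* is not transcribed.
So JovJ is not produced.
With repressor YilB bound, *dulQ* is not transcribed.
So DulQ is not produced.
Indole is absent, so ElnV is active.
Required activator DulQ is absent, so *irpB* is not transcribed.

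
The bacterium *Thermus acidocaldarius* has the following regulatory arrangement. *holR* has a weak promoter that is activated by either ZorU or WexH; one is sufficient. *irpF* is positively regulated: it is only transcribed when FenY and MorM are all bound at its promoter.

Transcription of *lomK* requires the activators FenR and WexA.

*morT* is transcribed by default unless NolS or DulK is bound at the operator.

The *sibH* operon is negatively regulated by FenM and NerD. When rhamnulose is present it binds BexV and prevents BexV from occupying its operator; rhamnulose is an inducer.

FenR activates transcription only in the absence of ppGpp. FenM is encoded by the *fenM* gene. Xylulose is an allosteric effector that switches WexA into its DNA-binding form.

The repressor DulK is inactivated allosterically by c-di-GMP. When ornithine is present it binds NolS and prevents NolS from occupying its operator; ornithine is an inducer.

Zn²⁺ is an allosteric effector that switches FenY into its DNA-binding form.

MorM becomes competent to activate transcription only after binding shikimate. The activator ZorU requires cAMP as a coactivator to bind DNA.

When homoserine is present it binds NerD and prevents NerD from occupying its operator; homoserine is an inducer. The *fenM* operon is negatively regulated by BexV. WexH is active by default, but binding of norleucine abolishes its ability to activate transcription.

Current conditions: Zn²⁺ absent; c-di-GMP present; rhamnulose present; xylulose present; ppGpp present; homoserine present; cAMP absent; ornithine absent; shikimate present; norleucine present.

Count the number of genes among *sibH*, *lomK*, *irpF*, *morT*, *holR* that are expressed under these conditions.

Rhamnulose is present, so BexV is inactive.
With no repressor bound, *fenM* is transcribed.
So FenM is produced and active.
Homoserine is present, so NerD is inactive.
With repressor FenM bound, *sibH* is not transcribed.
→ *sibH* is OFF.
ppGpp is present, so FenR is inactive.
Xylulose is present, so WexA is active.
Required activator FenR is absent, so *lomK* is not transcribed.
→ *lomK* is OFF.
Zn²⁺ is absent, so FenY is inactive.
Shikimate is present, so MorM is active.
Required activator FenY is absent, so *irpF* is not transcribed.
→ *irpF* is OFF.
Ornithine is absent, so NolS is active.
c-di-GMP is present, so DulK is inactive.
With repressor NolS bound, *morT* is not transcribed.
→ *morT* is OFF.
cAMP is absent, so ZorU is inactive.
Norleucine is present, so WexH is inactive.
No activator is available at the *holR* promoter, so *holR* is not transcribed.
→ *holR* is OFF.
0 of the 5 genes are transcribed.

0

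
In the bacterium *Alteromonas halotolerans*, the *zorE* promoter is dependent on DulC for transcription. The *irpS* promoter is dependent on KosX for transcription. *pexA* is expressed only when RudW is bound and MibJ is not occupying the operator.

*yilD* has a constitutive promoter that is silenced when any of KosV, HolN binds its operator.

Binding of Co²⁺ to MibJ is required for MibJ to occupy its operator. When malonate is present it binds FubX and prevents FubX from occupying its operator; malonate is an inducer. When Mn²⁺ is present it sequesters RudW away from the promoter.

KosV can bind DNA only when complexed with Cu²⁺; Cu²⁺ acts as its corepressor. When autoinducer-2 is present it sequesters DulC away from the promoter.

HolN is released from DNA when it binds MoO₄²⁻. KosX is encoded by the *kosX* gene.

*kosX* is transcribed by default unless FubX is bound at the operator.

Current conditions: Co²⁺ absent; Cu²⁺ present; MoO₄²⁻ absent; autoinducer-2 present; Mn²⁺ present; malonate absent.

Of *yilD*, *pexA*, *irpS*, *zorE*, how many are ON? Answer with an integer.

Cu²⁺ is present, so KosV is active.
MoO₄²⁻ is absent, so HolN is active.
With repressor KosV bound, *yilD* is not transcribed.
→ *yilD* is OFF.
Mn²⁺ is present, so RudW is inactive.
Co²⁺ is absent, so MibJ is inactive.
Required activator RudW is absent, so *pexA* is not transcribed.
→ *pexA* is OFF.
Malonate is absent, so FubX is active.
With repressor FubX bound, *kosX* is not transcribed.
So KosX is not produced.
Required activator KosX is absent, so *irpS* is not transcribed.
→ *irpS* is OFF.
Autoinducer-2 is present, so DulC is inactive.
Required activator DulC is absent, so *zorE* is not transcribed.
→ *zorE* is OFF.
0 of the 4 genes are transcribed.

0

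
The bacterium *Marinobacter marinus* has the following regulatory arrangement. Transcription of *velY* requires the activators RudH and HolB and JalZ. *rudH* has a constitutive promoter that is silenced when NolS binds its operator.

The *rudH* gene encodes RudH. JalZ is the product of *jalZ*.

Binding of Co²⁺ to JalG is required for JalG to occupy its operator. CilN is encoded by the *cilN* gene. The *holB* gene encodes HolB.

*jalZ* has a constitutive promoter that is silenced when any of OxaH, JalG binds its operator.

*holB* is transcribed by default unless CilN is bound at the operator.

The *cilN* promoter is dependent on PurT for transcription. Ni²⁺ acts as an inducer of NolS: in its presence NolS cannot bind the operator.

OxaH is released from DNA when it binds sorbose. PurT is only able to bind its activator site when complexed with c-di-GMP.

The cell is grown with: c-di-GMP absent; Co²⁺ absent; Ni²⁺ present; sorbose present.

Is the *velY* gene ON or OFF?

Ni²⁺ is present, so NolS is inactive.
With no repressor bound, *rudH* is transcribed.
So RudH is produced and active.
c-di-GMP is absent, so PurT is inactive.
Required activator PurT is absent, so *cilN* is not transcribed.
So CilN is not produced.
With no repressor bound, *holB* is transcribed.
So HolB is produced and active.
Sorbose is present, so OxaH is inactive.
Co²⁺ is absent, so JalG is inactive.
With no repressor bound, *jalZ* is transcribed.
So JalZ is produced and active.
No repressor is bound and RudH and HolB and JalZ are active, so *velY* is transcribed.

ON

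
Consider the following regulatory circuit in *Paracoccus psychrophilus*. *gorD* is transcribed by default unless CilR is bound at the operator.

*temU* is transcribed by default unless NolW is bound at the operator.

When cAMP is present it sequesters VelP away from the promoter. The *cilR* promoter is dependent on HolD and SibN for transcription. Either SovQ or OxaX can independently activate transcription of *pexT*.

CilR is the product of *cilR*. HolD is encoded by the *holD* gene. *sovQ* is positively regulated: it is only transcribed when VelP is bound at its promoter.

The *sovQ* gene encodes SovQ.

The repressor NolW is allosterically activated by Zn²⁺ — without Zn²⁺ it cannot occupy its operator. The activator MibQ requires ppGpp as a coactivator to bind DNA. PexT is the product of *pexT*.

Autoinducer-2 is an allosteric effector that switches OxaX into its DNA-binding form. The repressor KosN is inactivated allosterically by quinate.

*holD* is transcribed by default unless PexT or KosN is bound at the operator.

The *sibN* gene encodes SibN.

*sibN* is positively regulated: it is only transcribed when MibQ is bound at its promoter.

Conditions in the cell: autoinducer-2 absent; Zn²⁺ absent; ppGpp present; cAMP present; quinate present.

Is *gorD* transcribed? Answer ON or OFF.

OFF

cAMP is present, so VelP is inactive.
Required activator VelP is absent, so *sovQ* is not transcribed.
So SovQ is not produced.
Autoinducer-2 is absent, so OxaX is inactive.
No activator is available at the *pexT* promoter, so *pexT* is not transcribed.
So PexT is not produced.
Quinate is present, so KosN is inactive.
With no repressor bound, *holD* is transcribed.
So HolD is produced and active.
ppGpp is present, so MibQ is active.
No repressor is bound and MibQ is active, so *sibN* is transcribed.
So SibN is produced and active.
No repressor is bound and HolD and SibN are active, so *cilR* is transcribed.
So CilR is produced and active.
With repressor CilR bound, *gorD* is not transcribed.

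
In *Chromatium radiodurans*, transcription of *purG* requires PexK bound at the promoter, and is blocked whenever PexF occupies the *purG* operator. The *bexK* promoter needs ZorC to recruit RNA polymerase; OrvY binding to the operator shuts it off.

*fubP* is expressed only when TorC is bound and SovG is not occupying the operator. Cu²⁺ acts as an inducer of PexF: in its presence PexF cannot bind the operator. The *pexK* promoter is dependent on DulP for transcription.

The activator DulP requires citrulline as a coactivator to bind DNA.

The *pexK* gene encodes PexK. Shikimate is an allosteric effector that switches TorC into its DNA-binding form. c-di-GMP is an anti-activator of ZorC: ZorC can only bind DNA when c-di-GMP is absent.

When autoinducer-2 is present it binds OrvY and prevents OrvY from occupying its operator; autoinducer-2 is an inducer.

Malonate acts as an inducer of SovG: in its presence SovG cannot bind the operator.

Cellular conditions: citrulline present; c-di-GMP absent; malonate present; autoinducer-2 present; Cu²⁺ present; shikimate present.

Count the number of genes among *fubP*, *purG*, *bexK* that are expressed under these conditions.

Malonate is present, so SovG is inactive.
Shikimate is present, so TorC is active.
No repressor is bound and TorC is active, so *fubP* is transcribed.
→ *fubP* is ON.
Cu²⁺ is present, so PexF is inactive.
Citrulline is present, so DulP is active.
No repressor is bound and DulP is active, so *pexK* is transcribed.
So PexK is produced and active.
No repressor is bound and PexK is active, so *purG* is transcribed.
→ *purG* is ON.
Autoinducer-2 is present, so OrvY is inactive.
c-di-GMP is absent, so ZorC is active.
No repressor is bound and ZorC is active, so *bexK* is transcribed.
→ *bexK* is ON.
3 of the 3 genes are transcribed.

3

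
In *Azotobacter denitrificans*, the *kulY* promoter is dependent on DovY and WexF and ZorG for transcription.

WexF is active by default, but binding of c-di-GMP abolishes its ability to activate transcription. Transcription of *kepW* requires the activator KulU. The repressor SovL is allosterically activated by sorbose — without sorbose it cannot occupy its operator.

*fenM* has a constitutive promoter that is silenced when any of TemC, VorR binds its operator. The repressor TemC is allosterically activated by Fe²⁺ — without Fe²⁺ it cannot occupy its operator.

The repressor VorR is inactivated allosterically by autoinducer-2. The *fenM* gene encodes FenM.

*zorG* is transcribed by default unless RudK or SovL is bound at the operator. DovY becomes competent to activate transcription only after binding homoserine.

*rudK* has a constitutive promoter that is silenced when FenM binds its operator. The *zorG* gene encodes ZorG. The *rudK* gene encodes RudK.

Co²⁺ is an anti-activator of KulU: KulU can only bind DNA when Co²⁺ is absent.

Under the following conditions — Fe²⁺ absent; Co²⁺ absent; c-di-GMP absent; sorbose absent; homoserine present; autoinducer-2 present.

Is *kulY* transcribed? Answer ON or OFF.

ON

Homoserine is present, so DovY is active.
c-di-GMP is absent, so WexF is active.
Fe²⁺ is absent, so TemC is inactive.
Autoinducer-2 is present, so VorR is inactive.
With no repressor bound, *fenM* is transcribed.
So FenM is produced and active.
With repressor FenM bound, *rudK* is not transcribed.
So RudK is not produced.
Sorbose is absent, so SovL is inactive.
With no repressor bound, *zorG* is transcribed.
So ZorG is produced and active.
No repressor is bound and DovY and WexF and ZorG are active, so *kulY* is transcribed.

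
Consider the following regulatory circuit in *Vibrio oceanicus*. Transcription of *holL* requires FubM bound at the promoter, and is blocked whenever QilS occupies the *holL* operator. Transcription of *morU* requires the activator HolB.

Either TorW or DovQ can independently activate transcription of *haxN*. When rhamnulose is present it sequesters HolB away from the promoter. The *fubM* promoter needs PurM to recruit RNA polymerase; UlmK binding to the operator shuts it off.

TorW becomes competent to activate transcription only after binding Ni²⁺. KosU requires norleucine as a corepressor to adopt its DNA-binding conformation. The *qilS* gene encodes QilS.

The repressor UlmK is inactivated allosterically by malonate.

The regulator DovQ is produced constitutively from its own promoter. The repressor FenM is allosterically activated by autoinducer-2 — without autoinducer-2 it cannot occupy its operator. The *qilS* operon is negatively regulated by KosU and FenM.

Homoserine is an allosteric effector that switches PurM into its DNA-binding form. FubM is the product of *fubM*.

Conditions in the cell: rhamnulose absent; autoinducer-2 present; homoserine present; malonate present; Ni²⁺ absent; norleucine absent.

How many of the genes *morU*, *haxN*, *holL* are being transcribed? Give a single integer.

3

Rhamnulose is absent, so HolB is active.
No repressor is bound and HolB is active, so *morU* is transcribed.
→ *morU* is ON.
Ni²⁺ is absent, so TorW is inactive.
DovQ is produced constitutively and is active.
Activator DovQ is present, so *haxN* is transcribed.
→ *haxN* is ON.
Malonate is present, so UlmK is inactive.
Homoserine is present, so PurM is active.
No repressor is bound and PurM is active, so *fubM* is transcribed.
So FubM is produced and active.
Norleucine is absent, so KosU is inactive.
Autoinducer-2 is present, so FenM is active.
With repressor FenM bound, *qilS* is not transcribed.
So QilS is not produced.
No repressor is bound and FubM is active, so *holL* is transcribed.
→ *holL* is ON.
3 of the 3 genes are transcribed.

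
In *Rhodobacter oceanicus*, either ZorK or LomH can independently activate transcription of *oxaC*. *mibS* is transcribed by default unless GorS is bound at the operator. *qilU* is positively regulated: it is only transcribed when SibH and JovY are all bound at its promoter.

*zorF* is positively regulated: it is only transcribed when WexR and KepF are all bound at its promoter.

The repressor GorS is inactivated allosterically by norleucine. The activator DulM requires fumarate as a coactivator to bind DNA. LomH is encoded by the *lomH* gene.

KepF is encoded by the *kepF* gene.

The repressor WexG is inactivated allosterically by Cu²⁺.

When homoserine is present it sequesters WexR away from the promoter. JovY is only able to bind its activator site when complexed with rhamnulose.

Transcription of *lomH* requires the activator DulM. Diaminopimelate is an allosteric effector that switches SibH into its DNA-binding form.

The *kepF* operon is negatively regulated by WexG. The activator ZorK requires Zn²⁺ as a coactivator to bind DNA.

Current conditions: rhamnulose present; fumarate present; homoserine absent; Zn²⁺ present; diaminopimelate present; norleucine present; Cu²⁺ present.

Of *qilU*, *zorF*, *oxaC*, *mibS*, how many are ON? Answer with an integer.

Diaminopimelate is present, so SibH is active.
Rhamnulose is present, so JovY is active.
No repressor is bound and SibH and JovY are active, so *qilU* is transcribed.
→ *qilU* is ON.
Homoserine is absent, so WexR is active.
Cu²⁺ is present, so WexG is inactive.
With no repressor bound, *kepF* is transcribed.
So KepF is produced and active.
No repressor is bound and WexR and KepF are active, so *zorF* is transcribed.
→ *zorF* is ON.
Zn²⁺ is present, so ZorK is active.
Fumarate is present, so DulM is active.
No repressor is bound and DulM is active, so *lomH* is transcribed.
So LomH is produced and active.
Activator ZorK is present, so *oxaC* is transcribed.
→ *oxaC* is ON.
Norleucine is present, so GorS is inactive.
With no repressor bound, *mibS* is transcribed.
→ *mibS* is ON.
4 of the 4 genes are transcribed.

4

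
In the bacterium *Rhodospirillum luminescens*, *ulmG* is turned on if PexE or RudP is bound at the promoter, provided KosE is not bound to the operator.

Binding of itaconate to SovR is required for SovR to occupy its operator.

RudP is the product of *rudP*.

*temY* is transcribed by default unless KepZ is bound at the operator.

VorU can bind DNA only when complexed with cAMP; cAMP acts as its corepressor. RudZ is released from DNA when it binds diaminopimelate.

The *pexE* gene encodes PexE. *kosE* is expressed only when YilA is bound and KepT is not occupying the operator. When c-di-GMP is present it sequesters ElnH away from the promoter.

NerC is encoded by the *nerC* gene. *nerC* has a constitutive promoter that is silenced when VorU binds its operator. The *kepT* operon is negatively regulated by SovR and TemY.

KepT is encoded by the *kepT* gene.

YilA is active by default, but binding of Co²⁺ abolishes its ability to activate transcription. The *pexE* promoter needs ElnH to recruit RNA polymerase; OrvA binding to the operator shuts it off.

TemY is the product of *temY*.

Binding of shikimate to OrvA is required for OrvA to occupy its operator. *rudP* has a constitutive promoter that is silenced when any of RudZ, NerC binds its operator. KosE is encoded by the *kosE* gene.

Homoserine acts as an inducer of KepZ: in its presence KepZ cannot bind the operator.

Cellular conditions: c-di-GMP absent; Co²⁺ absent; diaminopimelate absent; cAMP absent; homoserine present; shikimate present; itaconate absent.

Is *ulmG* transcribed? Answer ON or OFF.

Itaconate is absent, so SovR is inactive.
Homoserine is present, so KepZ is inactive.
With no repressor bound, *temY* is transcribed.
So TemY is produced and active.
With repressor TemY bound, *kepT* is not transcribed.
So KepT is not produced.
Co²⁺ is absent, so YilA is active.
No repressor is bound and YilA is active, so *kosE* is transcribed.
So KosE is produced and active.
c-di-GMP is absent, so ElnH is active.
Shikimate is present, so OrvA is active.
With repressor OrvA bound, *pexE* is not transcribed.
So PexE is not produced.
Diaminopimelate is absent, so RudZ is active.
cAMP is absent, so VorU is inactive.
With no repressor bound, *nerC* is transcribed.
So NerC is produced and active.
With repressor RudZ bound, *rudP* is not transcribed.
So RudP is not produced.
With repressor KosE bound, *ulmG* is not transcribed.

OFF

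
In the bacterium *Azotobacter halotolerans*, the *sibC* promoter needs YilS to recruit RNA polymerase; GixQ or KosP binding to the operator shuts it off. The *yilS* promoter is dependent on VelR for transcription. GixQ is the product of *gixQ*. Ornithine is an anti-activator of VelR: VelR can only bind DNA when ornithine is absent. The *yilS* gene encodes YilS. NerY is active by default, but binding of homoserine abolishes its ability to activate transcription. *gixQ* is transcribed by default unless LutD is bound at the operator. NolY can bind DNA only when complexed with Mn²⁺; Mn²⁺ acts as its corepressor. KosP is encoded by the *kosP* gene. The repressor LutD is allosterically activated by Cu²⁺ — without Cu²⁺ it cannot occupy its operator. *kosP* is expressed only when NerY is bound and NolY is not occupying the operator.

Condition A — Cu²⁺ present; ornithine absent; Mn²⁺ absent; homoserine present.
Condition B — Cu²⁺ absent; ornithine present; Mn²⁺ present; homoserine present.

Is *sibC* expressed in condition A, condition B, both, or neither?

Condition A:
Cu²⁺ is present, so LutD is active.
With repressor LutD bound, *gixQ* is not transcribed.
So GixQ is not produced.
Ornithine is absent, so VelR is active.
No repressor is bound and VelR is active, so *yilS* is transcribed.
So YilS is produced and active.
Mn²⁺ is absent, so NolY is inactive.
Homoserine is present, so NerY is inactive.
Required activator NerY is absent, so *kosP* is not transcribed.
So KosP is not produced.
No repressor is bound and YilS is active, so *sibC* is transcribed.
→ *sibC* is ON in A.
Condition B:
Cu²⁺ is absent, so LutD is inactive.
With no repressor bound, *gixQ* is transcribed.
So GixQ is produced and active.
Ornithine is present, so VelR is inactive.
Required activator VelR is absent, so *yilS* is not transcribed.
So YilS is not produced.
Mn²⁺ is present, so NolY is active.
Homoserine is present, so NerY is inactive.
With repressor NolY bound, *kosP* is not transcribed.
So KosP is not produced.
With repressor GixQ bound, *sibC* is not transcribed.
→ *sibC* is OFF in B.

A only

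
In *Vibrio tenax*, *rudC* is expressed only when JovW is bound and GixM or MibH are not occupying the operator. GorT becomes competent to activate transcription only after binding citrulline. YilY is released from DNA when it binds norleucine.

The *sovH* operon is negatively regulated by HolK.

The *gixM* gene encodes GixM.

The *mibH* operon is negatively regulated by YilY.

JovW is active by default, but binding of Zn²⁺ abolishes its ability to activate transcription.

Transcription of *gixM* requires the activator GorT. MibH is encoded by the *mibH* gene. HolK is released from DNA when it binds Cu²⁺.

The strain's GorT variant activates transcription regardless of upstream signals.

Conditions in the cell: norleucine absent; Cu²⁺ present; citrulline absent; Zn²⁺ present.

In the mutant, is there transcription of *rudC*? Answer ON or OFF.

GorT is constitutively active in this strain.
No repressor is bound and GorT is active, so *gixM* is transcribed.
So GixM is produced and active.
Norleucine is absent, so YilY is active.
With repressor YilY bound, *mibH* is not transcribed.
So MibH is not produced.
Zn²⁺ is present, so JovW is inactive.
With repressor GixM bound, *rudC* is not transcribed.

OFF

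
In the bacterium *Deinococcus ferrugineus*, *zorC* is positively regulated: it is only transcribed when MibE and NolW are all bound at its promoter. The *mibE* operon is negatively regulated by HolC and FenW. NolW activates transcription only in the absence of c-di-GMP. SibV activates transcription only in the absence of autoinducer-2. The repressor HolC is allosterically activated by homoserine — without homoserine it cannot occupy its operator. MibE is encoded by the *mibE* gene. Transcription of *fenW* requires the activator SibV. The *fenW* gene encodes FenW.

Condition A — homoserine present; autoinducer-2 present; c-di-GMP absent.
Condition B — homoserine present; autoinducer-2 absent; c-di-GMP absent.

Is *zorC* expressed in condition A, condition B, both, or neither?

Condition A:
Homoserine is present, so HolC is active.
Autoinducer-2 is present, so SibV is inactive.
Required activator SibV is absent, so *fenW* is not transcribed.
So FenW is not produced.
With repressor HolC bound, *mibE* is not transcribed.
So MibE is not produced.
c-di-GMP is absent, so NolW is active.
Required activator MibE is absent, so *zorC* is not transcribed.
→ *zorC* is OFF in A.
Condition B:
Homoserine is present, so HolC is active.
Autoinducer-2 is absent, so SibV is active.
No repressor is bound and SibV is active, so *fenW* is transcribed.
So FenW is produced and active.
With repressor HolC bound, *mibE* is not transcribed.
So MibE is not produced.
c-di-GMP is absent, so NolW is active.
Required activator MibE is absent, so *zorC* is not transcribed.
→ *zorC* is OFF in B.

neither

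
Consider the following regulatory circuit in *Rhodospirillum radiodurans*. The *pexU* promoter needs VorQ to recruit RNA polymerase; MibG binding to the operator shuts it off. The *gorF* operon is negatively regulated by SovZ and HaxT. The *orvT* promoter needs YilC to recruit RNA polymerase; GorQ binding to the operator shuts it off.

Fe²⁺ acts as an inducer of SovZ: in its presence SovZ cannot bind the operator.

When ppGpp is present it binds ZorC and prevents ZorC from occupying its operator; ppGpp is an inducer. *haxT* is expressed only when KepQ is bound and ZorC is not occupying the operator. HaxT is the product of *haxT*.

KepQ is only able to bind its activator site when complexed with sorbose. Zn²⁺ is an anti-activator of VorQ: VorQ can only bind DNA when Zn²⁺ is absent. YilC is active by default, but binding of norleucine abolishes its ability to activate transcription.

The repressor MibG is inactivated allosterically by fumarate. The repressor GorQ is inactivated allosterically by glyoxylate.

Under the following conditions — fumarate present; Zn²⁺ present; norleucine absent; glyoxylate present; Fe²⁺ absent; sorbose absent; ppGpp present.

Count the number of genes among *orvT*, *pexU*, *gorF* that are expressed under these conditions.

Norleucine is absent, so YilC is active.
Glyoxylate is present, so GorQ is inactive.
No repressor is bound and YilC is active, so *orvT* is transcribed.
→ *orvT* is ON.
Zn²⁺ is present, so VorQ is inactive.
Fumarate is present, so MibG is inactive.
Required activator VorQ is absent, so *pexU* is not transcribed.
→ *pexU* is OFF.
Fe²⁺ is absent, so SovZ is active.
Sorbose is absent, so KepQ is inactive.
ppGpp is present, so ZorC is inactive.
Required activator KepQ is absent, so *haxT* is not transcribed.
So HaxT is not produced.
With repressor SovZ bound, *gorF* is not transcribed.
→ *gorF* is OFF.
1 of the 3 genes is transcribed.

1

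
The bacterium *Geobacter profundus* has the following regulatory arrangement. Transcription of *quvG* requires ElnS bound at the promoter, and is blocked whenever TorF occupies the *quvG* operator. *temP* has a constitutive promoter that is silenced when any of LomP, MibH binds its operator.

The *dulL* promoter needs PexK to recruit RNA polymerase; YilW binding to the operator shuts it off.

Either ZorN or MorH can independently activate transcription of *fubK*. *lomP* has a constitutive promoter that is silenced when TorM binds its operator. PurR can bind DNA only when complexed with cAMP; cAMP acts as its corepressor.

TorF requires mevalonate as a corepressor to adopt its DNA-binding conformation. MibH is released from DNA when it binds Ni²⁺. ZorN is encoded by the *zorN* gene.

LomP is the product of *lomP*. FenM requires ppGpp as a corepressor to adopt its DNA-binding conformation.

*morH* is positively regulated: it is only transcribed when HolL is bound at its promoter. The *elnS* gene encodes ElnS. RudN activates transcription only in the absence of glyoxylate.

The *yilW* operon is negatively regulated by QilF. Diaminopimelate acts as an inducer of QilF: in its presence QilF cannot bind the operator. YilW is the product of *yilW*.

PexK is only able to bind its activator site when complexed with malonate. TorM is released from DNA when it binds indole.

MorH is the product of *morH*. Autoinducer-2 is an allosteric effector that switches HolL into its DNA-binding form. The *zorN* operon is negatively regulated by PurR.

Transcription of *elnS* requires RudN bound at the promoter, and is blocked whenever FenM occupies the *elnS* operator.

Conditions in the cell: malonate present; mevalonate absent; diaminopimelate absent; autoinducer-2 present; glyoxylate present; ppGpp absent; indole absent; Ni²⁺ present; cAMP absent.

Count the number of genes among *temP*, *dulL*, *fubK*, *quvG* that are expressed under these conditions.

Indole is absent, so TorM is active.
With repressor TorM bound, *lomP* is not transcribed.
So LomP is not produced.
Ni²⁺ is present, so MibH is inactive.
With no repressor bound, *temP* is transcribed.
→ *temP* is ON.
Diaminopimelate is absent, so QilF is active.
With repressor QilF bound, *yilW* is not transcribed.
So YilW is not produced.
Malonate is present, so PexK is active.
No repressor is bound and PexK is active, so *dulL* is transcribed.
→ *dulL* is ON.
cAMP is absent, so PurR is inactive.
With no repressor bound, *zorN* is transcribed.
So ZorN is produced and active.
Autoinducer-2 is present, so HolL is active.
No repressor is bound and HolL is active, so *morH* is transcribed.
So MorH is produced and active.
Activator ZorN is present, so *fubK* is transcribed.
→ *fubK* is ON.
ppGpp is absent, so FenM is inactive.
Glyoxylate is present, so RudN is inactive.
Required activator RudN is absent, so *elnS* is not transcribed.
So ElnS is not produced.
Mevalonate is absent, so TorF is inactive.
Required activator ElnS is absent, so *quvG* is not transcribed.
→ *quvG* is OFF.
3 of the 4 genes are transcribed.

3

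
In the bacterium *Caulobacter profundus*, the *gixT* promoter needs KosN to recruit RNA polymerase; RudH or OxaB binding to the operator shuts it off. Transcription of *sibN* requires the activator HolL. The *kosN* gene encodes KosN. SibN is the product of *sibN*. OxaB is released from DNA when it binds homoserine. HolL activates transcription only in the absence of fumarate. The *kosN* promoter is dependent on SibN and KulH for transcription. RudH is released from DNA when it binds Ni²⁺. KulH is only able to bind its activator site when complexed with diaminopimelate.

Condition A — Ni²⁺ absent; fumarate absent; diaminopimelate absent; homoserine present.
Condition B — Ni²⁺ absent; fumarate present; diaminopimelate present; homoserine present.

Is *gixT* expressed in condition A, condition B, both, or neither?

neither

Condition A:
Ni²⁺ is absent, so RudH is active.
Fumarate is absent, so HolL is active.
No repressor is bound and HolL is active, so *sibN* is transcribed.
So SibN is produced and active.
Diaminopimelate is absent, so KulH is inactive.
Required activator KulH is absent, so *kosN* is not transcribed.
So KosN is not produced.
Homoserine is present, so OxaB is inactive.
With repressor RudH bound, *gixT* is not transcribed.
→ *gixT* is OFF in A.
Condition B:
Ni²⁺ is absent, so RudH is active.
Fumarate is present, so HolL is inactive.
Required activator HolL is absent, so *sibN* is not transcribed.
So SibN is not produced.
Diaminopimelate is present, so KulH is active.
Required activator SibN is absent, so *kosN* is not transcribed.
So KosN is not produced.
Homoserine is present, so OxaB is inactive.
With repressor RudH bound, *gixT* is not transcribed.
→ *gixT* is OFF in B.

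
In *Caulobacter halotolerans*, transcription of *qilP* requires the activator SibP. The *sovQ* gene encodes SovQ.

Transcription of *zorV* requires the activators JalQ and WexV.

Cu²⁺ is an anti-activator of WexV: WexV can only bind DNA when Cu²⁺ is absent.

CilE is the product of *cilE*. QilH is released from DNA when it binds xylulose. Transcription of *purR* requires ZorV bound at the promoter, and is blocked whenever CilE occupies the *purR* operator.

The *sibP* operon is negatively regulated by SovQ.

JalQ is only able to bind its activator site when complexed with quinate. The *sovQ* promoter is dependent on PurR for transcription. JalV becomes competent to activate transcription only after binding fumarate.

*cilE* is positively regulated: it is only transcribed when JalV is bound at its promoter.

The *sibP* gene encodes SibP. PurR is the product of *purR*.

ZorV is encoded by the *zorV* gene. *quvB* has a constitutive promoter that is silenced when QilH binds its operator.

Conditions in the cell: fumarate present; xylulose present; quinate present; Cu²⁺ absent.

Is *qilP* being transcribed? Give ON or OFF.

Quinate is present, so JalQ is active.
Cu²⁺ is absent, so WexV is active.
No repressor is bound and JalQ and WexV are active, so *zorV* is transcribed.
So ZorV is produced and active.
Fumarate is present, so JalV is active.
No repressor is bound and JalV is active, so *cilE* is transcribed.
So CilE is produced and active.
With repressor CilE bound, *purR* is not transcribed.
So PurR is not produced.
Required activator PurR is absent, so *sovQ* is not transcribed.
So SovQ is not produced.
With no repressor bound, *sibP* is transcribed.
So SibP is produced and active.
No repressor is bound and SibP is active, so *qilP* is transcribed.

ON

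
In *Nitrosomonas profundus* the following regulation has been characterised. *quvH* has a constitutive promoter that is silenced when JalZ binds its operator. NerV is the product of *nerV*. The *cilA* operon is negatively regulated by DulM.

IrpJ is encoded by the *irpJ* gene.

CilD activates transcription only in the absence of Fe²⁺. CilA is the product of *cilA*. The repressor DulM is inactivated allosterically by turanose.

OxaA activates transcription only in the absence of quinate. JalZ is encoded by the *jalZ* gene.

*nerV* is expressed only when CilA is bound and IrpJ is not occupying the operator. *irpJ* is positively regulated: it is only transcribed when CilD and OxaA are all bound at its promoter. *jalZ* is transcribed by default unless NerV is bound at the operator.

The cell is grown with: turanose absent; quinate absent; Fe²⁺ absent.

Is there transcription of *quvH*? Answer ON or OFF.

Turanose is absent, so DulM is active.
With repressor DulM bound, *cilA* is not transcribed.
So CilA is not produced.
Fe²⁺ is absent, so CilD is active.
Quinate is absent, so OxaA is active.
No repressor is bound and CilD and OxaA are active, so *irpJ* is transcribed.
So IrpJ is produced and active.
With repressor IrpJ bound, *nerV* is not transcribed.
So NerV is not produced.
With no repressor bound, *jalZ* is transcribed.
So JalZ is produced and active.
With repressor JalZ bound, *quvH* is not transcribed.

OFF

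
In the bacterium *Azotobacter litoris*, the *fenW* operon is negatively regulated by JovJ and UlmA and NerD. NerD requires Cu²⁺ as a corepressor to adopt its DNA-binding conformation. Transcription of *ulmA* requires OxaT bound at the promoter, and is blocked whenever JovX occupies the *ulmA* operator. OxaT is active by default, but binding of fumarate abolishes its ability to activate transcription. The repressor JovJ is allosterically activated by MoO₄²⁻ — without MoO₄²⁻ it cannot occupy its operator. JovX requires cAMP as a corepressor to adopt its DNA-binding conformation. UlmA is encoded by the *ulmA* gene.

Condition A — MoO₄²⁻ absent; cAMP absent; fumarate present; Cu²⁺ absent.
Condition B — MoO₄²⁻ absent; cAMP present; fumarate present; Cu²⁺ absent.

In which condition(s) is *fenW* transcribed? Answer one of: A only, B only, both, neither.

both

Condition A:
MoO₄²⁻ is absent, so JovJ is inactive.
cAMP is absent, so JovX is inactive.
Fumarate is present, so OxaT is inactive.
Required activator OxaT is absent, so *ulmA* is not transcribed.
So UlmA is not produced.
Cu²⁺ is absent, so NerD is inactive.
With no repressor bound, *fenW* is transcribed.
→ *fenW* is ON in A.
Condition B:
MoO₄²⁻ is absent, so JovJ is inactive.
cAMP is present, so JovX is active.
Fumarate is present, so OxaT is inactive.
With repressor JovX bound, *ulmA* is not transcribed.
So UlmA is not produced.
Cu²⁺ is absent, so NerD is inactive.
With no repressor bound, *fenW* is transcribed.
→ *fenW* is ON in B.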